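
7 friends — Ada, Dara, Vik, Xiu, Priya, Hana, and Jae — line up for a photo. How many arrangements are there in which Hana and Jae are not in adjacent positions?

3600

There are 7! = 5040 arrangements in all. If Hana and Jae are adjacent, merging them into one block gives 2·(6)! = 1440 arrangements.
So 5040 − 1440 = 3600 arrangements keep them apart.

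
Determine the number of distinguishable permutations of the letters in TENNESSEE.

The 9 letters of TENNESSEE have repeats: E appearing 4 times, N appearing twice, and S appearing twice.
So there are 9! / (4!·2!·2!) = 3780 distinguishable arrangements.

3780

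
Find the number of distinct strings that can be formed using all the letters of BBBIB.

5

Letter multiplicities in BBBIB: B×4, I×1.
So there are 5! / (4!) = 5 distinguishable arrangements.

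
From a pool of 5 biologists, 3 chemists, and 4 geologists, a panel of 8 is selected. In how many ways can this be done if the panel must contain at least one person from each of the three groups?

485

Unrestricted: C(12,8) = 495 ways to pick any 8 of the 12.
Selections missing a whole group: no biologists → C(7,8) = 0; no chemists → C(9,8) = 9; no geologists → C(8,8) = 1.
Add back selections omitting two groups (i.e. drawn from a single group): C(5,8) + C(3,8) + C(4,8) = 0.
By inclusion–exclusion: 495 − 10 + 0 = 485.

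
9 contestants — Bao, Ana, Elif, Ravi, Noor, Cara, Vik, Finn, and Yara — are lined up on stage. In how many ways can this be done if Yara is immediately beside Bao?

Treat {Yara, Bao} as a single unit. There are 8 units to order, and the pair itself can be ordered 2 ways.
So the count is 2·(8)! = 80640.

80640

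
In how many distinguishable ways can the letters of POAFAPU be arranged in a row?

POAFAPU has 7 letters with A appearing twice and P appearing twice.
The number of distinct arrangements is 7!/(2!·2!) = 5040/4 = 1260.

1260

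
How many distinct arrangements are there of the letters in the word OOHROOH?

The 7 letters of OOHROOH have repeats: H appearing twice and O appearing 4 times.
So there are 7! / (4!·2!) = 105 distinguishable arrangements.

105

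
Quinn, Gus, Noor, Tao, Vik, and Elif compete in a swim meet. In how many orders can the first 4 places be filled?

360

This is an ordered selection of 4 from 6: P(6,4).
That gives 6 × 5 × 4 × 3 = 360.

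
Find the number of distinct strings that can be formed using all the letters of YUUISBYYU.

10080

The 9 letters of YUUISBYYU have repeats: U appearing 3 times and Y appearing 3 times.
The number of distinct arrangements is 9!/(3!·3!) = 362880/36 = 10080.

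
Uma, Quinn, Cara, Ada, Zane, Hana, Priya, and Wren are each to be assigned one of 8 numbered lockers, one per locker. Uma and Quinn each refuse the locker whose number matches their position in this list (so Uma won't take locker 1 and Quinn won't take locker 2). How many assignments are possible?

30960

Let Aᵢ (for i ∈ {1, 2}) be the placements that put person i in their forbidden locker. Any j of these fix j positions, leaving (8−j)! ways to fill the rest, and there are C(2,j) ways to pick which j.
By inclusion–exclusion, the number of valid placements is Σ_{j=0}^{2} (−1)^j C(2,j)·(8−j)!.
Computing: 40320 − 10080 + 720 = 30960.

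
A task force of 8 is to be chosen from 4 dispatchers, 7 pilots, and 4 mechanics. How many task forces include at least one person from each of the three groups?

6104

Total 8-person selections from all 15: C(15,8) = 6435.
Selections missing a whole group: no dispatchers → C(11,8) = 165; no pilots → C(8,8) = 1; no mechanics → C(11,8) = 165.
Add back selections omitting two groups (i.e. drawn from a single group): C(4,8) + C(7,8) + C(4,8) = 0.
By inclusion–exclusion: 6435 − 331 + 0 = 6104.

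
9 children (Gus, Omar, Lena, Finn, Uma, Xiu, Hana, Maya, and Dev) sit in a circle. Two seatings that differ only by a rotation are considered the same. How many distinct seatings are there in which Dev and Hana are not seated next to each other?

30240

Without the restriction there are (8)! = 40320 seatings.
Those with Dev next to Hana: fuse the pair into one unit and seat 8 units around a circle — 2·(7)! = 10080.
Subtracting, 40320 − 10080 = 30240.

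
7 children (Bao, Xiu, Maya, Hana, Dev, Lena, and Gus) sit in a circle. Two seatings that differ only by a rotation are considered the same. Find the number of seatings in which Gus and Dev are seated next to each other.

240

Treat {Gus, Dev} as one unit (2 internal orders) and seat the resulting 6 units around the table: (5)! circular arrangements.
So 2 × (5)! = 2 × 120 = 240.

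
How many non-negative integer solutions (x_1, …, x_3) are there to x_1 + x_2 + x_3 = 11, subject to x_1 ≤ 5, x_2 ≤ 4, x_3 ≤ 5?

By stars and bars, unrestricted non-negative solutions to x_1+…+x_3 = 11 number C(11+2,2) = 78.
Subtract solutions that violate a single cap (substitute x_i' = x_i − (cap_i+1)): x_1 ≥ 6 gives C(7,2) = 21; x_2 ≥ 5 gives C(8,2) = 28; x_3 ≥ 6 gives C(7,2) = 21. Together 70.
Add back pairs where two caps are both exceeded: 1 + 0 + 1 = 2.
By inclusion–exclusion the count is 78 − 70 + 2 = 10.

10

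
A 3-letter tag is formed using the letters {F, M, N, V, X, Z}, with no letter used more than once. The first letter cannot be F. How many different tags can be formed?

The first letter has 6−1 = 5 choices (anything except F).
The remaining 2 letters are filled from the other 5 symbols without repetition: 5 × 4 = 20.
Total: 5 × 20 = 100.

100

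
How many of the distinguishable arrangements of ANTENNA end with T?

60

With the last slot taken by T, it remains to arrange the other 6 letters (ANENNA).
Those 6 letters have A appearing twice and N appearing 3 times, giving (6)!/(3!·2!) = 60.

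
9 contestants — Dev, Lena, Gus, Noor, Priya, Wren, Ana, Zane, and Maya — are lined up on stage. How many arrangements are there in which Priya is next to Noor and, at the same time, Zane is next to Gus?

Treat {Priya,Noor} as one block (2 orders) and {Zane,Gus} as another (2 orders).
That leaves 7 units to arrange: 2 × 2 × 7! = 4 × 5040 = 20160.

20160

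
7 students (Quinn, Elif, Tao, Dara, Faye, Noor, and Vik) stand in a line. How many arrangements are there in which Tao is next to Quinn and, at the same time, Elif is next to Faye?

Treat {Tao,Quinn} as one block (2 orders) and {Elif,Faye} as another (2 orders).
That leaves 5 units to arrange: 2 × 2 × 5! = 4 × 120 = 480.

480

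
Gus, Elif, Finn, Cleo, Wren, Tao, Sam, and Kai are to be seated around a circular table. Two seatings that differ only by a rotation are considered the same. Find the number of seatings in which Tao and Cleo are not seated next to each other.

3600

All circular seatings of 8 people number (7)! = 5040.
Those with Tao next to Cleo: fuse the pair into one unit and seat 7 units around a circle — 2·(6)! = 1440.
Subtracting, 5040 − 1440 = 3600.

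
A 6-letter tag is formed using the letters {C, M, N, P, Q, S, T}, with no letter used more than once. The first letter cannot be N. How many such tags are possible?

4320

The first letter has 7−1 = 6 choices (anything except N).
The remaining 5 letters are filled from the other 6 symbols without repetition: 6 × 5 × 4 × 3 × 2 = 720.
Total: 6 × 720 = 4320.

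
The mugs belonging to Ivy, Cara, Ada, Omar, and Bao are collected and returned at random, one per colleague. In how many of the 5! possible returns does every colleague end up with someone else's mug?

44

This is the derangement count D_5: permutations of 5 items with no fixed point.
By inclusion–exclusion this is Σ_{j=0}^{5} (−1)^j C(5,j)·(5−j)!.
Computing: 120 − 120 + 60 − 20 + 5 − 1 = 44.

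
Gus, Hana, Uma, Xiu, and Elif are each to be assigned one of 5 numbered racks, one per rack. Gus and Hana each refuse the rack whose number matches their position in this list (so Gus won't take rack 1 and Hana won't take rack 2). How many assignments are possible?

Let Aᵢ (for i ∈ {1, 2}) be the placements that put person i in their forbidden rack. Any j of these fix j positions, leaving (5−j)! ways to fill the rest, and there are C(2,j) ways to pick which j.
By inclusion–exclusion, the number of valid placements is Σ_{j=0}^{2} (−1)^j C(2,j)·(5−j)!.
Computing: 120 − 48 + 6 = 78.

78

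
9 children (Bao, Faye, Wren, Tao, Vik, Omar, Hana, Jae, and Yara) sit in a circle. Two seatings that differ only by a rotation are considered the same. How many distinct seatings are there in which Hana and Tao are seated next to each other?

Glue Hana and Tao into a block (2 internal orders). Seating 8 units around a circle gives (7)! arrangements.
So 2 × (7)! = 2 × 5040 = 10080.

10080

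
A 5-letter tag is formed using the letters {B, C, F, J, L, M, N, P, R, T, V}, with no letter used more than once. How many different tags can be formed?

55440

With no repetition, fill the 5 letters in order: 11 choices, then 10, down to 7.
11 × 10 × 9 × 8 × 7 = 55440.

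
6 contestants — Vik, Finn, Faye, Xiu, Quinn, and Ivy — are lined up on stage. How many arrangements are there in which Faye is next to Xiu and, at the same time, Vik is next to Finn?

96

Treat {Faye,Xiu} as one block (2 orders) and {Vik,Finn} as another (2 orders).
That leaves 4 units to arrange: 2 × 2 × 4! = 4 × 24 = 96.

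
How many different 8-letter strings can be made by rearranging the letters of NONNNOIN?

NONNNOIN has 8 letters with N appearing 5 times and O appearing twice.
So there are 8! / (5!·2!) = 168 distinguishable arrangements.

168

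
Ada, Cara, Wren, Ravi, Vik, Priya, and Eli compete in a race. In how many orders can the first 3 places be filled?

This is an ordered selection of 3 from 7: P(7,3).
That gives 7 × 6 × 5 = 210.

210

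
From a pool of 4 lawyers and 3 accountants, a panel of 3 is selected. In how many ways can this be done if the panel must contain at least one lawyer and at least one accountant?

Unrestricted: C(7,3) = 35 ways to pick any 3 of the 7.
Subtract selections that omit an entire group: no lawyers → C(3,3) = 1; no accountants → C(4,3) = 4.
Both groups omitted at once is impossible, so 35 − 5 = 30.

30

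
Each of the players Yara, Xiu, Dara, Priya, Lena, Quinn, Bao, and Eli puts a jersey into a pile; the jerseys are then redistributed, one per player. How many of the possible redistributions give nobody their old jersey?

This is the derangement count D_8: permutations of 8 items with no fixed point.
By inclusion–exclusion this is Σ_{j=0}^{8} (−1)^j C(8,j)·(8−j)!.
Computing: 40320 − 40320 + 20160 − 6720 + 1680 − 336 + 56 − 8 + 1 = 14833.

14833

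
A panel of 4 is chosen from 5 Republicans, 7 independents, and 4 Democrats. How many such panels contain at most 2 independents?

Split by how many independents are chosen (0 through 2).
Sum: C(7,0)·C(9,4) + C(7,1)·C(9,3) + C(7,2)·C(9,2) = 126 + 588 + 756 = 1470.

1470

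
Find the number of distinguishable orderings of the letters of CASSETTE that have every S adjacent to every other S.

1260

Treat the 2 copies of S as a single block. The multiset to arrange is then {SS, A, C, E, E, T, T}, 7 items in all.
That gives (7)!/(2!·2!) = 1260 arrangements.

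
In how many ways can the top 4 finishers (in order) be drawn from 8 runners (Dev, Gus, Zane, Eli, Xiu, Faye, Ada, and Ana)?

There are 8 choices for 1st place, 7 for 2nd, and so on down to 5 for position 4.
That gives 8 × 7 × 6 × 5 = 1680.

1680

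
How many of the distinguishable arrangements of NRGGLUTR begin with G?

2520

With the first slot taken by G, it remains to arrange the other 7 letters (NRGLUTR).
Those 7 letters have R appearing twice, giving (7)!/(2!) = 2520.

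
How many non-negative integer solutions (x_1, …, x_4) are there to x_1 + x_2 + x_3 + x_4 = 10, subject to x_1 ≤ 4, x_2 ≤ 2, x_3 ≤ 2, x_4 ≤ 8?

Ignoring the caps, the number of non-negative solutions to x_1+…+x_4 = 10 is C(13,3) = 286.
Subtract solutions that violate a single cap (substitute x_i' = x_i − (cap_i+1)): x_1 ≥ 5 gives C(8,3) = 56; x_2 ≥ 3 gives C(10,3) = 120; x_3 ≥ 3 gives C(10,3) = 120; x_4 ≥ 9 gives C(4,3) = 4. Together 300.
Add back pairs where two caps are both exceeded: 10 + 10 + 0 + 35 + 0 + 0 = 55.
By inclusion–exclusion the count is 286 − 300 + 55 = 41.

41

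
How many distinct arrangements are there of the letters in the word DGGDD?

10

DGGDD has 5 letters with D appearing 3 times and G appearing twice.
Dividing 5! = 120 by 3!·2! = 12 for the repeated letters gives 10.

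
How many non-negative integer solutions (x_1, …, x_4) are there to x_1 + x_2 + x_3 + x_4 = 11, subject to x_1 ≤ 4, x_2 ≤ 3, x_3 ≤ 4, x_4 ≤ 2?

10

Ignoring the caps, the number of non-negative solutions to x_1+…+x_4 = 11 is C(14,3) = 364.
Subtract solutions that violate a single cap (substitute x_i' = x_i − (cap_i+1)): x_1 ≥ 5 gives C(9,3) = 84; x_2 ≥ 4 gives C(10,3) = 120; x_3 ≥ 5 gives C(9,3) = 84; x_4 ≥ 3 gives C(11,3) = 165. Together 453.
Add back pairs where two caps are both exceeded: 10 + 4 + 20 + 10 + 35 + 20 = 99.
By inclusion–exclusion the count is 364 − 453 + 99 = 10.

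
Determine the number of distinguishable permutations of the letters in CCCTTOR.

Letter multiplicities in CCCTTOR: C×3, O×1, R×1, T×2.
So there are 7! / (3!·2!) = 420 distinguishable arrangements.

420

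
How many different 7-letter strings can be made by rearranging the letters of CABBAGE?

1260

Letter multiplicities in CABBAGE: A×2, B×2, C×1, E×1, G×1.
The number of distinct arrangements is 7!/(2!·2!) = 5040/4 = 1260.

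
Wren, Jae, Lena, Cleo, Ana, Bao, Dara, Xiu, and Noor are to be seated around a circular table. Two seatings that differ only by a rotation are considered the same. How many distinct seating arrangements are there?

40320

Around a circle, 9 distinct people have 9!/9 = (8)! = 40320 rotationally distinct seatings.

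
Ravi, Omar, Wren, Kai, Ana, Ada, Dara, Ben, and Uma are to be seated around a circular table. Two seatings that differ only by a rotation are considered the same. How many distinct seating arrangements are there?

Seat Ravi anywhere (absorbing the rotational symmetry), then permute the other 8: (8)! = 40320.

40320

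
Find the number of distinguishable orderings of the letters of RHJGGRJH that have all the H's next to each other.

Treat the 2 copies of H as a single block. The multiset to arrange is then {HH, G, G, J, J, R, R}, 7 items in all.
That gives (7)!/(2!·2!·2!) = 630 arrangements.

630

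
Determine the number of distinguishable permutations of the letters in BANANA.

60

BANANA has 6 letters with A appearing 3 times and N appearing twice.
Dividing 6! = 720 by 3!·2! = 12 for the repeated letters gives 60.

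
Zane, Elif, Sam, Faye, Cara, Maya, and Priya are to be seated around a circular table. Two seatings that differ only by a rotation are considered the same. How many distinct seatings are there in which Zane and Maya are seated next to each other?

Glue Zane and Maya into a block (2 internal orders). Seating 6 units around a circle gives (5)! arrangements.
So 2 × (5)! = 2 × 120 = 240.

240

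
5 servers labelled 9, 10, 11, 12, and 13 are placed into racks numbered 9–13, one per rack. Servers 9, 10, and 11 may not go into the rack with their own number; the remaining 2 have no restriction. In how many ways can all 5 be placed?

Let Aᵢ (for i ∈ {9, 10, 11}) be the placements that put server i in its forbidden rack. Any j of these fix j positions, leaving (5−j)! ways to fill the rest, and there are C(3,j) ways to pick which j.
By inclusion–exclusion, the number of valid placements is Σ_{j=0}^{3} (−1)^j C(3,j)·(5−j)!.
Computing: 120 − 72 + 18 − 2 = 64.

64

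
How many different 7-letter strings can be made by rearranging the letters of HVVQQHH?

210

The 7 letters of HVVQQHH have repeats: H appearing 3 times, Q appearing twice, and V appearing twice.
Dividing 7! = 5040 by 3!·2!·2! = 24 for the repeated letters gives 210.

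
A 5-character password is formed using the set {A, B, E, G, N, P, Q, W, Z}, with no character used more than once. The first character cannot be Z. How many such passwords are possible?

13440

The first character has 9−1 = 8 choices (anything except Z).
The remaining 4 characters are filled from the other 8 symbols without repetition: 8 × 7 × 6 × 5 = 1680.
Total: 8 × 1680 = 13440.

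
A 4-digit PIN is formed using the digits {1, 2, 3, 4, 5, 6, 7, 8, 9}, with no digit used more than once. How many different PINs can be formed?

3024

With no repetition, fill the 4 digits in order: 9 choices, then 8, down to 6.
9 × 8 × 7 × 6 = 3024.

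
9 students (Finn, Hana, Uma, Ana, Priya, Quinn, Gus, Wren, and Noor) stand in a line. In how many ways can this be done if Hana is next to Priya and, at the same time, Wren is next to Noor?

Treat {Hana,Priya} as one block (2 orders) and {Wren,Noor} as another (2 orders).
That leaves 7 units to arrange: 2 × 2 × 7! = 4 × 5040 = 20160.

20160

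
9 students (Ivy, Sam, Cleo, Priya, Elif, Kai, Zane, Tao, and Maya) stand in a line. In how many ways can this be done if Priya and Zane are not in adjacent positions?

282240

Of the 9! = 362880 arrangements, those with Priya and Zane adjacent number 2 × 8! = 80640 (treat the pair as a block with 2 internal orders).
So 362880 − 80640 = 282240 arrangements keep them apart.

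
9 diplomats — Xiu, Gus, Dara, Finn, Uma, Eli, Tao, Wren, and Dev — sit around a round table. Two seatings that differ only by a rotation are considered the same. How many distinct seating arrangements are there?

Fix one person's seat to break rotational symmetry; the remaining 8 people can be arranged in (8)! = 40320 ways.

40320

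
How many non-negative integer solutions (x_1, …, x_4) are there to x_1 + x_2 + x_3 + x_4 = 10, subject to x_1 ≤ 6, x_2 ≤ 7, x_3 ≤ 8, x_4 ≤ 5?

By stars and bars, unrestricted non-negative solutions to x_1+…+x_4 = 10 number C(10+3,3) = 286.
Subtract solutions that violate a single cap (substitute x_i' = x_i − (cap_i+1)): x_1 ≥ 7 gives C(6,3) = 20; x_2 ≥ 8 gives C(5,3) = 10; x_3 ≥ 9 gives C(4,3) = 4; x_4 ≥ 6 gives C(7,3) = 35. Together 69.
No two caps can be exceeded simultaneously, so the pair terms are all 0.
By inclusion–exclusion the count is 286 − 69 + 0 = 217.

217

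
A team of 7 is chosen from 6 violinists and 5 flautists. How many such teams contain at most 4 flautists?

315

Split by how many flautists are chosen (0 through 4).
Sum: C(5,0)·C(6,7) + C(5,1)·C(6,6) + C(5,2)·C(6,5) + C(5,3)·C(6,4) + C(5,4)·C(6,3) = 0 + 5 + 60 + 150 + 100 = 315.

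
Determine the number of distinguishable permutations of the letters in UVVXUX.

90

The 6 letters of UVVXUX have repeats: U appearing twice, V appearing twice, and X appearing twice.
The number of distinct arrangements is 6!/(2!·2!·2!) = 720/8 = 90.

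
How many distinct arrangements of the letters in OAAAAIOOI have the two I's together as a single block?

Treat the 2 copies of I as a single block. The multiset to arrange is then {II, A, A, A, A, O, O, O}, 8 items in all.
That gives (8)!/(4!·3!) = 280 arrangements.

280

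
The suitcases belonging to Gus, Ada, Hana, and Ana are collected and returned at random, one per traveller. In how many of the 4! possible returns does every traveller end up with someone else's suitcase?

9

Count assignments avoiding every fixed point. For any j of the 4 travellers fixed to their own suitcase, the other 4−j can be arranged in (4−j)! ways.
By inclusion–exclusion this is Σ_{j=0}^{4} (−1)^j C(4,j)·(4−j)!.
Computing: 24 − 24 + 12 − 4 + 1 = 9.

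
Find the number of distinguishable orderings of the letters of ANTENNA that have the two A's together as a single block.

120

Treat the 2 copies of A as a single block. The multiset to arrange is then {AA, E, N, N, N, T}, 6 items in all.
That gives (6)!/(3!) = 120 arrangements.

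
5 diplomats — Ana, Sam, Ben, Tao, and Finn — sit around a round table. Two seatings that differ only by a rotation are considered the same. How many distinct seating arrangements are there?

24

Seat Ana anywhere (absorbing the rotational symmetry), then permute the other 4: (4)! = 24.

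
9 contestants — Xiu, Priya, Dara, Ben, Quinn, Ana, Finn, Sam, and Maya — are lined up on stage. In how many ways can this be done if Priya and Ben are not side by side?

282240

Of the 9! = 362880 arrangements, those with Priya and Ben adjacent number 2 × 8! = 80640 (treat the pair as a block with 2 internal orders).
So 362880 − 80640 = 282240 arrangements keep them apart.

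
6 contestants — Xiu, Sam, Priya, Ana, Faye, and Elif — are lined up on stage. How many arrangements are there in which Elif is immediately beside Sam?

Glue Elif and Sam into one block (2 internal orders), leaving 5 units to arrange in a row.
So the count is 2·(5)! = 240.

240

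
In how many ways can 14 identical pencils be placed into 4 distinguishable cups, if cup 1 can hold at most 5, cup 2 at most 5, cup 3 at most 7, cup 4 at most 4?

Without the upper bounds there are C(17,3) = 680 ways to split 14 among 4 cups.
Subtract solutions that violate a single cap (substitute x_i' = x_i − (cap_i+1)): x_1 ≥ 6 gives C(11,3) = 165; x_2 ≥ 6 gives C(11,3) = 165; x_3 ≥ 8 gives C(9,3) = 84; x_4 ≥ 5 gives C(12,3) = 220. Together 634.
Add back pairs where two caps are both exceeded: 10 + 1 + 20 + 1 + 20 + 4 = 56.
By inclusion–exclusion the count is 680 − 634 + 56 = 102.

102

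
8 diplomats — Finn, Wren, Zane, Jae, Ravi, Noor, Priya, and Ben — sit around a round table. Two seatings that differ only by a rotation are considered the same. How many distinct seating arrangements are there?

Fix one person's seat to break rotational symmetry; the remaining 7 people can be arranged in (7)! = 5040 ways.

5040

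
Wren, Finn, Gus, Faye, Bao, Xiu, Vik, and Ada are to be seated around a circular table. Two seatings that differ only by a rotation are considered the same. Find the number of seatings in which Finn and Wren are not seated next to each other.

3600

Without the restriction there are (7)! = 5040 seatings.
Seatings with Finn beside Wren: treat them as a block with 2 internal orders, giving 2 × (6)! = 1440.
Subtracting, 5040 − 1440 = 3600.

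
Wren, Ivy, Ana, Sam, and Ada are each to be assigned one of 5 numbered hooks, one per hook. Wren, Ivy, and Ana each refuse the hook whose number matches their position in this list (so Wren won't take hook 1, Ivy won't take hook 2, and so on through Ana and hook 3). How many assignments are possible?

Let Aᵢ (for i ∈ {1, 2, 3}) be the placements that put person i in their forbidden hook. Any j of these fix j positions, leaving (5−j)! ways to fill the rest, and there are C(3,j) ways to pick which j.
By inclusion–exclusion, the number of valid placements is Σ_{j=0}^{3} (−1)^j C(3,j)·(5−j)!.
Computing: 120 − 72 + 18 − 2 = 64.

64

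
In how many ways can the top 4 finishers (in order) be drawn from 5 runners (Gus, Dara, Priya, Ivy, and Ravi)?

120

There are 5 choices for 1st place, 4 for 2nd, and so on down to 2 for position 4.
That gives 5 × 4 × 3 × 2 = 120.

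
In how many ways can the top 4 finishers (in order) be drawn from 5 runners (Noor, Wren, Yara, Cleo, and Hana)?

120

There are 5 choices for 1st place, 4 for 2nd, and so on down to 2 for position 4.
That gives 5 × 4 × 3 × 2 = 120.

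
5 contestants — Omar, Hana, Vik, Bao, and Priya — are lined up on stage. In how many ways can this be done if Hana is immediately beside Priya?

Glue Hana and Priya into one block (2 internal orders), leaving 4 units to arrange in a row.
So the count is 2·(4)! = 48.

48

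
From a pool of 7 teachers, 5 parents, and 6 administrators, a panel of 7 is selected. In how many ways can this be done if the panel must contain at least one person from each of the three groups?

28987

Total 7-person selections from all 18: C(18,7) = 31824.
Selections missing a whole group: no teachers → C(11,7) = 330; no parents → C(13,7) = 1716; no administrators → C(12,7) = 792.
Add back selections omitting two groups (i.e. drawn from a single group): C(7,7) + C(5,7) + C(6,7) = 1.
By inclusion–exclusion: 31824 − 2838 + 1 = 28987.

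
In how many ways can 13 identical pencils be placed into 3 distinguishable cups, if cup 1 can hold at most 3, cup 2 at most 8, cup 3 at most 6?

14

Ignoring the caps, the number of non-negative solutions to x_1+…+x_3 = 13 is C(15,2) = 105.
Subtract solutions that violate a single cap (substitute x_i' = x_i − (cap_i+1)): x_1 ≥ 4 gives C(11,2) = 55; x_2 ≥ 9 gives C(6,2) = 15; x_3 ≥ 7 gives C(8,2) = 28. Together 98.
Add back pairs where two caps are both exceeded: 1 + 6 + 0 = 7.
By inclusion–exclusion the count is 105 − 98 + 7 = 14.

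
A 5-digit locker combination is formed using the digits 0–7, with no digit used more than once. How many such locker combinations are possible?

With no repetition, fill the 5 digits in order: 8 choices, then 7, down to 4.
That product is 8 × 7 × 6 × 5 × 4 = 6720.

6720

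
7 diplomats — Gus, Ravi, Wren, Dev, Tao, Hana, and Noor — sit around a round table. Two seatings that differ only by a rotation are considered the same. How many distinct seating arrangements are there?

Seat Gus anywhere (absorbing the rotational symmetry), then permute the other 6: (6)! = 720.

720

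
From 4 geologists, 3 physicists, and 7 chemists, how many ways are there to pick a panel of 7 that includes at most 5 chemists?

Split by how many chemists are chosen (0 through 5).
Sum: C(7,0)·C(7,7) + C(7,1)·C(7,6) + C(7,2)·C(7,5) + C(7,3)·C(7,4) + C(7,4)·C(7,3) + C(7,5)·C(7,2) = 1 + 49 + 441 + 1225 + 1225 + 441 = 3382.

3382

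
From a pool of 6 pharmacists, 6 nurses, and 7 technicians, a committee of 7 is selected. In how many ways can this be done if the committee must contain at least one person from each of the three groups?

Unrestricted: C(19,7) = 50388 ways to pick any 7 of the 19.
Subtract selections that omit an entire group: no pharmacists → C(13,7) = 1716; no nurses → C(13,7) = 1716; no technicians → C(12,7) = 792.
Add back selections omitting two groups (i.e. drawn from a single group): C(6,7) + C(6,7) + C(7,7) = 1.
By inclusion–exclusion: 50388 − 4224 + 1 = 46165.

46165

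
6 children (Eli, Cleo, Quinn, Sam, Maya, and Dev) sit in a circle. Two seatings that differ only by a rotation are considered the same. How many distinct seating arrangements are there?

120

Fix one person's seat to break rotational symmetry; the remaining 5 people can be arranged in (5)! = 120 ways.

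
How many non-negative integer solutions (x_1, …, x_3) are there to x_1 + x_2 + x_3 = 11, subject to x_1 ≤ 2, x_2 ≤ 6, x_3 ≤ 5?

6

Without the upper bounds there are C(13,2) = 78 ways to split 11 among 3 variables.
Subtract solutions that violate a single cap (substitute x_i' = x_i − (cap_i+1)): x_1 ≥ 3 gives C(10,2) = 45; x_2 ≥ 7 gives C(6,2) = 15; x_3 ≥ 6 gives C(7,2) = 21. Together 81.
Add back pairs where two caps are both exceeded: 3 + 6 + 0 = 9.
By inclusion–exclusion the count is 78 − 81 + 9 = 6.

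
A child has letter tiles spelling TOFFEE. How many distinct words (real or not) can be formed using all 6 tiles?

180

TOFFEE has 6 letters with E appearing twice and F appearing twice.
So there are 6! / (2!·2!) = 180 distinguishable arrangements.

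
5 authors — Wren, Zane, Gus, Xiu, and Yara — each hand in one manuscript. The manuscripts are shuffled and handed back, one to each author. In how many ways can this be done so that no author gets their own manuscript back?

44

Let Aᵢ be the assignments in which author i gets their own manuscript. We want the size of the complement of A₁∪…∪A_5.
By inclusion–exclusion this is Σ_{j=0}^{5} (−1)^j C(5,j)·(5−j)!.
Computing: 120 − 120 + 60 − 20 + 5 − 1 = 44.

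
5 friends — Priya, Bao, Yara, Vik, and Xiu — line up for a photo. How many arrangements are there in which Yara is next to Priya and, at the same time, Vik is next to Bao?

24

Treat {Yara,Priya} as one block (2 orders) and {Vik,Bao} as another (2 orders).
That leaves 3 units to arrange: 2 × 2 × 3! = 4 × 6 = 24.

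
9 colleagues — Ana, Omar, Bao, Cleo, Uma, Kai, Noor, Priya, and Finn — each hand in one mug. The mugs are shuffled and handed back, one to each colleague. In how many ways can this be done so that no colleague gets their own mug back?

Let Aᵢ be the assignments in which colleague i gets their own mug. We want the size of the complement of A₁∪…∪A_9.
By inclusion–exclusion this is Σ_{j=0}^{9} (−1)^j C(9,j)·(9−j)!.
Computing: 362880 − 362880 + 181440 − 60480 + 15120 − 3024 + 504 − 72 + 9 − 1 = 133496.

133496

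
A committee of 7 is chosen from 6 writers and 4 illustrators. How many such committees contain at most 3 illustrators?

Split by how many illustrators are chosen (0 through 3).
Sum: C(4,0)·C(6,7) + C(4,1)·C(6,6) + C(4,2)·C(6,5) + C(4,3)·C(6,4) = 0 + 4 + 36 + 60 = 100.

100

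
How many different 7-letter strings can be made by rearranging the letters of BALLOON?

BALLOON has 7 letters with L appearing twice and O appearing twice.
Dividing 7! = 5040 by 2!·2! = 4 for the repeated letters gives 1260.

1260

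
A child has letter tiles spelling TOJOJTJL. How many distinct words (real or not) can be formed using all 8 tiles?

1680

The 8 letters of TOJOJTJL have repeats: J appearing 3 times, O appearing twice, and T appearing twice.
The number of distinct arrangements is 8!/(3!·2!·2!) = 40320/24 = 1680.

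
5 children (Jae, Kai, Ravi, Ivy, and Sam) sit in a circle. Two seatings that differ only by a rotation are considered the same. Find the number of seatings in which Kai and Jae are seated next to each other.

Treat {Kai, Jae} as one unit (2 internal orders) and seat the resulting 4 units around the table: (3)! circular arrangements.
So 2 × (3)! = 2 × 6 = 12.

12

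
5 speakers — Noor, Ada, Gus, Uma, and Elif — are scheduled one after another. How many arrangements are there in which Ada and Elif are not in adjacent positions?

There are 5! = 120 arrangements in all. If Ada and Elif are adjacent, merging them into one block gives 2·(4)! = 48 arrangements.
So 120 − 48 = 72 arrangements keep them apart.

72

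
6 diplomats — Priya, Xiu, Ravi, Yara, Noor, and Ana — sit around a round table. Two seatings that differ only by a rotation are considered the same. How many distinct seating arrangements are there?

120

Around a circle, 6 distinct people have 6!/6 = (5)! = 120 rotationally distinct seatings.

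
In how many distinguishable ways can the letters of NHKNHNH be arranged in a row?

140

NHKNHNH has 7 letters with H appearing 3 times and N appearing 3 times.
So there are 7! / (3!·3!) = 140 distinguishable arrangements.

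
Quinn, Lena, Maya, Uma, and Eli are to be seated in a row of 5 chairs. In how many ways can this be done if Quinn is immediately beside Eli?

Glue Quinn and Eli into one block (2 internal orders), leaving 4 units to arrange in a row.
So the count is 2·(4)! = 48.

48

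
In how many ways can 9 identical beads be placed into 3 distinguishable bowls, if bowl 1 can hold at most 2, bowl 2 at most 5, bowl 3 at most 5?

9

Ignoring the caps, the number of non-negative solutions to x_1+…+x_3 = 9 is C(11,2) = 55.
Subtract solutions that violate a single cap (substitute x_i' = x_i − (cap_i+1)): x_1 ≥ 3 gives C(8,2) = 28; x_2 ≥ 6 gives C(5,2) = 10; x_3 ≥ 6 gives C(5,2) = 10. Together 48.
Add back pairs where two caps are both exceeded: 1 + 1 + 0 = 2.
By inclusion–exclusion the count is 55 − 48 + 2 = 9.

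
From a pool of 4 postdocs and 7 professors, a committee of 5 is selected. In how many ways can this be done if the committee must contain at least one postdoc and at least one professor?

441

With no constraint there are C(11,5) = 462 possible selections.
Selections missing a whole group: no postdocs → C(7,5) = 21; no professors → C(4,5) = 0.
Both groups omitted at once is impossible, so 462 − 21 = 441.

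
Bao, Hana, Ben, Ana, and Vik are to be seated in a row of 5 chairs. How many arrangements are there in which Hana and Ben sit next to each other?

48

Treat {Hana, Ben} as a single unit. There are 4 units to order, and the pair itself can be ordered 2 ways.
That gives 2 × 4! = 2 × 24 = 48.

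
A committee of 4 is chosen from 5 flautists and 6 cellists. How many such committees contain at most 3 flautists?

325

Split by how many flautists are chosen (0 through 3).
Sum: C(5,0)·C(6,4) + C(5,1)·C(6,3) + C(5,2)·C(6,2) + C(5,3)·C(6,1) = 15 + 100 + 150 + 60 = 325.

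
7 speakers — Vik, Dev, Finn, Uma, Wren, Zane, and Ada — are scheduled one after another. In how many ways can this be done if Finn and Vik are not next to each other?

Of the 7! = 5040 arrangements, those with Finn and Vik adjacent number 2 × 6! = 1440 (treat the pair as a block with 2 internal orders).
So 5040 − 1440 = 3600 arrangements keep them apart.

3600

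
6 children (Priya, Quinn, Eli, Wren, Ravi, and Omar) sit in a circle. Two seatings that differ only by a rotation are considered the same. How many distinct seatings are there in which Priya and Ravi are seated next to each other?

Treat {Priya, Ravi} as one unit (2 internal orders) and seat the resulting 5 units around the table: (4)! circular arrangements.
So 2 × (4)! = 2 × 24 = 48.

48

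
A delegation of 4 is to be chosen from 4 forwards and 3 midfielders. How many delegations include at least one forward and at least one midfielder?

Total 4-person selections from all 7: C(7,4) = 35.
Subtract selections that omit an entire group: no forwards → C(3,4) = 0; no midfielders → C(4,4) = 1.
Both groups omitted at once is impossible, so 35 − 1 = 34.

34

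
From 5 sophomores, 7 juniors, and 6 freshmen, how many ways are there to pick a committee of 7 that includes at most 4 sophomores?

31746

Split by how many sophomores are chosen (0 through 4).
Sum: C(5,0)·C(13,7) + C(5,1)·C(13,6) + C(5,2)·C(13,5) + C(5,3)·C(13,4) + C(5,4)·C(13,3) = 1716 + 8580 + 12870 + 7150 + 1430 = 31746.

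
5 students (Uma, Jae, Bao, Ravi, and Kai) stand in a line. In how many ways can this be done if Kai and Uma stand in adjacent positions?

48

Treat {Kai, Uma} as a single unit. There are 4 units to order, and the pair itself can be ordered 2 ways.
So the count is 2·(4)! = 48.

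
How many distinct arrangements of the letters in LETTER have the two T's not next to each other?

There are 6!/(2!·2!) = 180 arrangements of LETTER in total.
Arrangements with the T's together: treat TT as one letter, giving (5)!/(2!) = 60.
Subtracting, 180 − 60 = 120 arrangements keep the T's apart.

120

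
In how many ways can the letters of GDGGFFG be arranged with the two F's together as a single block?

30

Treat the 2 copies of F as a single block. The multiset to arrange is then {FF, D, G, G, G, G}, 6 items in all.
That gives (6)!/(4!) = 30 arrangements.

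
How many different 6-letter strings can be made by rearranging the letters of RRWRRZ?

The 6 letters of RRWRRZ have repeats: R appearing 4 times.
The number of distinct arrangements is 6!/(4!) = 720/24 = 30.

30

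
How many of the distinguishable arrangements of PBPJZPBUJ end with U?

Fix U in the last position and arrange the remaining 8 letters.
Those 8 letters have B appearing twice, J appearing twice, and P appearing 3 times, giving (8)!/(3!·2!·2!) = 1680.

1680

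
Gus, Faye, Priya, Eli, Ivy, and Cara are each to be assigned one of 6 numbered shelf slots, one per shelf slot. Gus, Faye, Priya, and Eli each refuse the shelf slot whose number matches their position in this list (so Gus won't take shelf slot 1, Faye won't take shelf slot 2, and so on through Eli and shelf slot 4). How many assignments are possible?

362

Let Aᵢ (for 1 ≤ i ≤ 4) be the placements that put person i in their forbidden shelf slot. Any j of these fix j positions, leaving (6−j)! ways to fill the rest, and there are C(4,j) ways to pick which j.
By inclusion–exclusion, the number of valid placements is Σ_{j=0}^{4} (−1)^j C(4,j)·(6−j)!.
Computing: 720 − 480 + 144 − 24 + 2 = 362.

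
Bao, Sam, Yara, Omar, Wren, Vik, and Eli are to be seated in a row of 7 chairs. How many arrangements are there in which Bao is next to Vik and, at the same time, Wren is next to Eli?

480

Treat {Bao,Vik} as one block (2 orders) and {Wren,Eli} as another (2 orders).
That leaves 5 units to arrange: 2 × 2 × 5! = 4 × 120 = 480.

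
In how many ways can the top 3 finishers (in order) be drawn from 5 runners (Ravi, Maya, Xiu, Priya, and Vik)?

This is an ordered selection of 3 from 5: P(5,3).
That gives 5 × 4 × 3 = 60.

60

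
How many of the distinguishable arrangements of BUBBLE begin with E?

Fix E in the first position and arrange the remaining 5 letters.
Those 5 letters have B appearing 3 times, giving (5)!/(3!) = 20.

20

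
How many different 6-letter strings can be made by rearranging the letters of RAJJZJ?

The 6 letters of RAJJZJ have repeats: J appearing 3 times.
Dividing 6! = 720 by 3! = 6 for the repeated letters gives 120.

120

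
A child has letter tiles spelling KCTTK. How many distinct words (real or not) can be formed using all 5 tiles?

Letter multiplicities in KCTTK: C×1, K×2, T×2.
The number of distinct arrangements is 5!/(2!·2!) = 120/4 = 30.

30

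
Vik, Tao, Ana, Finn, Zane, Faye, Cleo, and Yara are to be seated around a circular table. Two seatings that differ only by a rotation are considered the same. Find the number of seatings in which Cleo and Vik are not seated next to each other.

Without the restriction there are (7)! = 5040 seatings.
Those with Cleo next to Vik: fuse the pair into one unit and seat 7 units around a circle — 2·(6)! = 1440.
Subtracting, 5040 − 1440 = 3600.

3600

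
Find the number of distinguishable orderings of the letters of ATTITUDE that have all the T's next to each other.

720

Treat the 3 copies of T as a single block. The multiset to arrange is then {TTT, A, D, E, I, U}, 6 items in all.
All 6 items are distinct, so there are (6)! = 720 arrangements.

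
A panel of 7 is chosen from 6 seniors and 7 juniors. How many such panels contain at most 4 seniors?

1583

Split by how many seniors are chosen (0 through 4).
Sum: C(6,0)·C(7,7) + C(6,1)·C(7,6) + C(6,2)·C(7,5) + C(6,3)·C(7,4) + C(6,4)·C(7,3) = 1 + 42 + 315 + 700 + 525 = 1583.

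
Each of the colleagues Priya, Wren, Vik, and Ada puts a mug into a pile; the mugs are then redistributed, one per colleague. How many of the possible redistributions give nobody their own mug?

This is the derangement count D_4: permutations of 4 items with no fixed point.
By inclusion–exclusion this is Σ_{j=0}^{4} (−1)^j C(4,j)·(4−j)!.
Computing: 24 − 24 + 12 − 4 + 1 = 9.

9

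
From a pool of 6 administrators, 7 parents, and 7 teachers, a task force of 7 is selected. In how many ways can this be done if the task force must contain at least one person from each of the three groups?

Total 7-person selections from all 20: C(20,7) = 77520.
Subtract selections that omit an entire group: no administrators → C(14,7) = 3432; no parents → C(13,7) = 1716; no teachers → C(13,7) = 1716.
Add back selections omitting two groups (i.e. drawn from a single group): C(6,7) + C(7,7) + C(7,7) = 2.
By inclusion–exclusion: 77520 − 6864 + 2 = 70658.

70658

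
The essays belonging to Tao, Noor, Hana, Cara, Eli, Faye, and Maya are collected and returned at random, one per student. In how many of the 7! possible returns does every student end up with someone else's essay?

Let Aᵢ be the assignments in which student i gets their own essay. We want the size of the complement of A₁∪…∪A_7.
By inclusion–exclusion this is Σ_{j=0}^{7} (−1)^j C(7,j)·(7−j)!.
Computing: 5040 − 5040 + 2520 − 840 + 210 − 42 + 7 − 1 = 1854.

1854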